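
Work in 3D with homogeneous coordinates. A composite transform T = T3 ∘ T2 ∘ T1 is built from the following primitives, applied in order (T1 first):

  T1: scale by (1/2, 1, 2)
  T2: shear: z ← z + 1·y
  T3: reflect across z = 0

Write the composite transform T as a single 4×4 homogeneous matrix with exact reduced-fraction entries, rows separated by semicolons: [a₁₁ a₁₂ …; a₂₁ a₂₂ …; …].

T = [1/2 0 0 0; 0 1 0 0; 0 -1 -2 0; 0 0 0 1]

T1 = [1/2 0 0 0; 0 1 0 0; 0 0 2 0; 0 0 0 1]
T2·T1 = [1/2 0 0 0; 0 1 0 0; 0 1 2 0; 0 0 0 1]
T3·…·T1 = [1/2 0 0 0; 0 1 0 0; 0 -1 -2 0; 0 0 0 1]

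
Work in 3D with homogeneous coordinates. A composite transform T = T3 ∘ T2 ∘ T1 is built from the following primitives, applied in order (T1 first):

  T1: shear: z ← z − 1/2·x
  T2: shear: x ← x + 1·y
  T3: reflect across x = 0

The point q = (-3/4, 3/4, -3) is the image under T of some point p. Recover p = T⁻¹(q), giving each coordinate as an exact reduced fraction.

p = (0, 3/4, -3)

T1 = [1 0 0 0; 0 1 0 0; -1/2 0 1 0; 0 0 0 1]
T2·T1 = [1 1 0 0; 0 1 0 0; -1/2 0 1 0; 0 0 0 1]
T3·…·T1 = [-1 -1 0 0; 0 1 0 0; -1/2 0 1 0; 0 0 0 1]
det M = -1; M⁻¹ = [-1 -1 0 0; 0 1 0 0; -1/2 -1/2 1 0; 0 0 0 1]
M⁻¹ · (-3/4, 3/4, -3)ᵀ = (0, 3/4, -3)ᵀ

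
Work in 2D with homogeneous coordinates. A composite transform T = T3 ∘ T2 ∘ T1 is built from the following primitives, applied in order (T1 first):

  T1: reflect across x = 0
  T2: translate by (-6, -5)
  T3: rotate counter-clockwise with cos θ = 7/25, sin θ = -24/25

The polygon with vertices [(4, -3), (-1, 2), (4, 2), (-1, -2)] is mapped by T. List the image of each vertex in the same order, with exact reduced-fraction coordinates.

image vertices: (-262/25, 184/25), (-107/25, 99/25), (-142/25, 219/25), (-203/25, 71/25)

T1 reflect across x = 0: (4, -3) → (-4, -3); (-1, 2) → (1, 2); (4, 2) → (-4, 2); (-1, -2) → (1, -2)
T2 translate by (-6, -5): (-4, -3) → (-10, -8); (1, 2) → (-5, -3); (-4, 2) → (-10, -3); (1, -2) → (-5, -7)
T3 rotate counter-clockwise with cos θ = 7/25, sin θ = -24/25: (-10, -8) → (-262/25, 184/25); (-5, -3) → (-107/25, 99/25); (-10, -3) → (-142/25, 219/25); (-5, -7) → (-203/25, 71/25)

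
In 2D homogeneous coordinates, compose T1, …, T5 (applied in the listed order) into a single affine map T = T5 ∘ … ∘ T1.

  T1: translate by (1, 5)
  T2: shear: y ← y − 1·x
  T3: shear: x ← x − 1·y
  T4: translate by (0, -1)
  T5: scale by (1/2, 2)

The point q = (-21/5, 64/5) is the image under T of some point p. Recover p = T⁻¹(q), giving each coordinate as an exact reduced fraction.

T1 = [1 0 1; 0 1 5; 0 0 1]
T2·T1 = [1 0 1; -1 1 4; 0 0 1]
T3·…·T1 = [2 -1 -3; -1 1 4; 0 0 1]
T4·…·T1 = [2 -1 -3; -1 1 3; 0 0 1]
T5·…·T1 = [1 -1/2 -3/2; -2 2 6; 0 0 1]
det M = 1; M⁻¹ = [2 1/2 0; 2 1 -3; 0 0 1]
M⁻¹ · (-21/5, 64/5)ᵀ = (-2, 7/5)ᵀ

p = (-2, 7/5)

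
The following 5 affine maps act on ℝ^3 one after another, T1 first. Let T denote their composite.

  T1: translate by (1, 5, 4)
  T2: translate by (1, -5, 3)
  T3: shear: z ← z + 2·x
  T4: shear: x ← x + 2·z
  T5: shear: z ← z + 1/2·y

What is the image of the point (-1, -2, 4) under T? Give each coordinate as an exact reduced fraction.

T1 translate by (1, 5, 4): (-1, -2, 4) → (0, 3, 8)
T2 translate by (1, -5, 3): (0, 3, 8) → (1, -2, 11)
T3 shear: z ← z + 2·x: (1, -2, 11) → (1, -2, 13)
T4 shear: x ← x + 2·z: (1, -2, 13) → (27, -2, 13)
T5 shear: z ← z + 1/2·y: (27, -2, 13) → (27, -2, 12)

T(p) = (27, -2, 12)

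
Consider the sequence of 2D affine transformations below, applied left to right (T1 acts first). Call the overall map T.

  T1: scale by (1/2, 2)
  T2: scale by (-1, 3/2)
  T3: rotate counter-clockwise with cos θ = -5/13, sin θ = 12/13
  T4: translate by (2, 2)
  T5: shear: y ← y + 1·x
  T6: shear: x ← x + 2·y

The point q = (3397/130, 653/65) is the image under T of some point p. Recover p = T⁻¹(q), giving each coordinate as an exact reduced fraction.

p = (-3/5, -3/2)

T1 = [1/2 0 0; 0 2 0; 0 0 1]
T2·T1 = [-1/2 0 0; 0 3 0; 0 0 1]
T3·…·T1 = [5/26 -36/13 0; -6/13 -15/13 0; 0 0 1]
T4·…·T1 = [5/26 -36/13 2; -6/13 -15/13 2; 0 0 1]
T5·…·T1 = [5/26 -36/13 2; -7/26 -51/13 4; 0 0 1]
T6·…·T1 = [-9/26 -138/13 10; -7/26 -51/13 4; 0 0 1]
det M = -3/2; M⁻¹ = [34/13 -92/13 28/13; -7/39 3/13 34/39; 0 0 1]
M⁻¹ · (3397/130, 653/65)ᵀ = (-3/5, -3/2)ᵀ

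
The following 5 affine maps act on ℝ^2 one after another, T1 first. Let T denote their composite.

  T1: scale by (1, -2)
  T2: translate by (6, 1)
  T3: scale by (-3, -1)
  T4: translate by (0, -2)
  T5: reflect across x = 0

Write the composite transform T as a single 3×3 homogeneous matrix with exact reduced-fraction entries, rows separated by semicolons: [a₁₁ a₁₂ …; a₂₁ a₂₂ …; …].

T = [3 0 18; 0 2 -3; 0 0 1]

T1 = [1 0 0; 0 -2 0; 0 0 1]
T2·T1 = [1 0 6; 0 -2 1; 0 0 1]
T3·…·T1 = [-3 0 -18; 0 2 -1; 0 0 1]
T4·…·T1 = [-3 0 -18; 0 2 -3; 0 0 1]
T5·…·T1 = [3 0 18; 0 2 -3; 0 0 1]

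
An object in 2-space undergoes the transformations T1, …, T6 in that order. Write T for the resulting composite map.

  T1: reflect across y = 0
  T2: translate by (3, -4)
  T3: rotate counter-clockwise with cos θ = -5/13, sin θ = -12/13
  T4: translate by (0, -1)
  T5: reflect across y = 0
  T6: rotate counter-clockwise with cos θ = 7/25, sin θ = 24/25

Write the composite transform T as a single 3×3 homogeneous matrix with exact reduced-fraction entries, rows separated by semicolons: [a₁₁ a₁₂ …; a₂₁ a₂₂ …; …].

T1 = [1 0 0; 0 -1 0; 0 0 1]
T2·T1 = [1 0 3; 0 -1 -4; 0 0 1]
T3·…·T1 = [-5/13 -12/13 -63/13; -12/13 5/13 -16/13; 0 0 1]
T4·…·T1 = [-5/13 -12/13 -63/13; -12/13 5/13 -29/13; 0 0 1]
T5·…·T1 = [-5/13 -12/13 -63/13; 12/13 -5/13 29/13; 0 0 1]
T6·…·T1 = [-323/325 36/325 -1137/325; -36/325 -323/325 -1309/325; 0 0 1]

T = [-323/325 36/325 -1137/325; -36/325 -323/325 -1309/325; 0 0 1]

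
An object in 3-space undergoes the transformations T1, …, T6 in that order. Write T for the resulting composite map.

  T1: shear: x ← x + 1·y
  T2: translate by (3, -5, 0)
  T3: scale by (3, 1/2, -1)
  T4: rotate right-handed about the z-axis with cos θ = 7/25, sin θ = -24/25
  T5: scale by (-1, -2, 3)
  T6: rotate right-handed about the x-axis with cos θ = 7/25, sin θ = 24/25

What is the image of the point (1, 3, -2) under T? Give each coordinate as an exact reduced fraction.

T1 shear: x ← x + 1·y: (1, 3, -2) → (4, 3, -2)
T2 translate by (3, -5, 0): (4, 3, -2) → (7, -2, -2)
T3 scale by (3, 1/2, -1): (7, -2, -2) → (21, -1, 2)
T4 rotate right-handed about the z-axis with cos θ = 7/25, sin θ = -24/25: (21, -1, 2) → (123/25, -511/25, 2)
T5 scale by (-1, -2, 3): (123/25, -511/25, 2) → (-123/25, 1022/25, 6)
T6 rotate right-handed about the x-axis with cos θ = 7/25, sin θ = 24/25: (-123/25, 1022/25, 6) → (-123/25, 3554/625, 25578/625)

T(p) = (-123/25, 3554/625, 25578/625)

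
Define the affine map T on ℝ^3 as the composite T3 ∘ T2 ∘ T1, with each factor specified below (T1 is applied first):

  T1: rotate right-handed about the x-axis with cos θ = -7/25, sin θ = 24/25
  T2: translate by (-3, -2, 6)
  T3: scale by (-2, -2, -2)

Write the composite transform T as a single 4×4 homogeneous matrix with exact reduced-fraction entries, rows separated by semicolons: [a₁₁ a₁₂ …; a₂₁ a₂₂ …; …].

T1 = [1 0 0 0; 0 -7/25 -24/25 0; 0 24/25 -7/25 0; 0 0 0 1]
T2·T1 = [1 0 0 -3; 0 -7/25 -24/25 -2; 0 24/25 -7/25 6; 0 0 0 1]
T3·…·T1 = [-2 0 0 6; 0 14/25 48/25 4; 0 -48/25 14/25 -12; 0 0 0 1]

T = [-2 0 0 6; 0 14/25 48/25 4; 0 -48/25 14/25 -12; 0 0 0 1]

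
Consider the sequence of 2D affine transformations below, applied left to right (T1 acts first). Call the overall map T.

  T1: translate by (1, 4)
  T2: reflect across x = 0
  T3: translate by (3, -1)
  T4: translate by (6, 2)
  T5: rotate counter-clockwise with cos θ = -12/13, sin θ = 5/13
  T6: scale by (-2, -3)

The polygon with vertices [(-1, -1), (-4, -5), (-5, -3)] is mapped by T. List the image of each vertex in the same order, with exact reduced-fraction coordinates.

image vertices: (256/13, 9/13), (288/13, -180/13), (332/13, -123/13)

T1 translate by (1, 4): (-1, -1) → (0, 3); (-4, -5) → (-3, -1); (-5, -3) → (-4, 1)
T2 reflect across x = 0: (0, 3) → (0, 3); (-3, -1) → (3, -1); (-4, 1) → (4, 1)
T3 translate by (3, -1): (0, 3) → (3, 2); (3, -1) → (6, -2); (4, 1) → (7, 0)
T4 translate by (6, 2): (3, 2) → (9, 4); (6, -2) → (12, 0); (7, 0) → (13, 2)
T5 rotate counter-clockwise with cos θ = -12/13, sin θ = 5/13: (9, 4) → (-128/13, -3/13); (12, 0) → (-144/13, 60/13); (13, 2) → (-166/13, 41/13)
T6 scale by (-2, -3): (-128/13, -3/13) → (256/13, 9/13); (-144/13, 60/13) → (288/13, -180/13); (-166/13, 41/13) → (332/13, -123/13)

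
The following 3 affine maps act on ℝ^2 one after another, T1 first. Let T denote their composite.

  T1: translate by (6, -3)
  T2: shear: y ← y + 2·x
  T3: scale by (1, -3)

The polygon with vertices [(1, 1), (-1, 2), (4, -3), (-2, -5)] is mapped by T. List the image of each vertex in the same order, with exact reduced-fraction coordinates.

image vertices: (7, -36), (5, -27), (10, -42), (4, 0)

T1 translate by (6, -3): (1, 1) → (7, -2); (-1, 2) → (5, -1); (4, -3) → (10, -6); (-2, -5) → (4, -8)
T2 shear: y ← y + 2·x: (7, -2) → (7, 12); (5, -1) → (5, 9); (10, -6) → (10, 14); (4, -8) → (4, 0)
T3 scale by (1, -3): (7, 12) → (7, -36); (5, 9) → (5, -27); (10, 14) → (10, -42); (4, 0) → (4, 0)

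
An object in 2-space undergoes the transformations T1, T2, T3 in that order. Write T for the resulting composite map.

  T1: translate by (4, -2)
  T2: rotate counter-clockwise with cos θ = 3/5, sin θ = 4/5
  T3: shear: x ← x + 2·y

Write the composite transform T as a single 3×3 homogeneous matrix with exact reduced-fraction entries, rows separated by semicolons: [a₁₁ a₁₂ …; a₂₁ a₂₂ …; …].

T1 = [1 0 4; 0 1 -2; 0 0 1]
T2·T1 = [3/5 -4/5 4; 4/5 3/5 2; 0 0 1]
T3·…·T1 = [11/5 2/5 8; 4/5 3/5 2; 0 0 1]

T = [11/5 2/5 8; 4/5 3/5 2; 0 0 1]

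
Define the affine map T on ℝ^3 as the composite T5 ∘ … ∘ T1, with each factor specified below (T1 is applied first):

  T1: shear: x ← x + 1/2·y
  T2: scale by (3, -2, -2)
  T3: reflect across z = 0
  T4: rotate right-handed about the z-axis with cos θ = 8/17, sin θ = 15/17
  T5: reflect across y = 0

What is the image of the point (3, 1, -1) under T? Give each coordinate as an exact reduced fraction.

T1 shear: x ← x + 1/2·y: (3, 1, -1) → (7/2, 1, -1)
T2 scale by (3, -2, -2): (7/2, 1, -1) → (21/2, -2, 2)
T3 reflect across z = 0: (21/2, -2, 2) → (21/2, -2, -2)
T4 rotate right-handed about the z-axis with cos θ = 8/17, sin θ = 15/17: (21/2, -2, -2) → (114/17, 283/34, -2)
T5 reflect across y = 0: (114/17, 283/34, -2) → (114/17, -283/34, -2)

T(p) = (114/17, -283/34, -2)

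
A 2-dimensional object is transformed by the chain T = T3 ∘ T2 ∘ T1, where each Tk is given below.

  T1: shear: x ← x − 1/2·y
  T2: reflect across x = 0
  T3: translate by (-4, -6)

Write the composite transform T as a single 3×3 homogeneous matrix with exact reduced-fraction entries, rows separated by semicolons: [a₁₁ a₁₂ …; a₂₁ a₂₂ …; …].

T1 = [1 -1/2 0; 0 1 0; 0 0 1]
T2·T1 = [-1 1/2 0; 0 1 0; 0 0 1]
T3·…·T1 = [-1 1/2 -4; 0 1 -6; 0 0 1]

T = [-1 1/2 -4; 0 1 -6; 0 0 1]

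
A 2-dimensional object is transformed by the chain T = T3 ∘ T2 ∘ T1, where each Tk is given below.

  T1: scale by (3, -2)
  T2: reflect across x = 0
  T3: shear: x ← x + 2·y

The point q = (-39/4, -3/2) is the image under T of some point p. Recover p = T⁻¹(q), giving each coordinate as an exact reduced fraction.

p = (9/4, 3/4)

T1 = [3 0 0; 0 -2 0; 0 0 1]
T2·T1 = [-3 0 0; 0 -2 0; 0 0 1]
T3·…·T1 = [-3 -4 0; 0 -2 0; 0 0 1]
det M = 6; M⁻¹ = [-1/3 2/3 0; 0 -1/2 0; 0 0 1]
M⁻¹ · (-39/4, -3/2)ᵀ = (9/4, 3/4)ᵀ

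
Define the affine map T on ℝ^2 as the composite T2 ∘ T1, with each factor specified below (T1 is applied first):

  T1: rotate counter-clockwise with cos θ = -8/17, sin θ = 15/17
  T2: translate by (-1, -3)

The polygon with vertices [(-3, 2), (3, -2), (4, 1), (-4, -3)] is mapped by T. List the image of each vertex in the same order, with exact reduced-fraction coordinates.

image vertices: (-23/17, -112/17), (-11/17, 10/17), (-64/17, 1/17), (60/17, -87/17)

T1 rotate counter-clockwise with cos θ = -8/17, sin θ = 15/17: (-3, 2) → (-6/17, -61/17); (3, -2) → (6/17, 61/17); (4, 1) → (-47/17, 52/17); (-4, -3) → (77/17, -36/17)
T2 translate by (-1, -3): (-6/17, -61/17) → (-23/17, -112/17); (6/17, 61/17) → (-11/17, 10/17); (-47/17, 52/17) → (-64/17, 1/17); (77/17, -36/17) → (60/17, -87/17)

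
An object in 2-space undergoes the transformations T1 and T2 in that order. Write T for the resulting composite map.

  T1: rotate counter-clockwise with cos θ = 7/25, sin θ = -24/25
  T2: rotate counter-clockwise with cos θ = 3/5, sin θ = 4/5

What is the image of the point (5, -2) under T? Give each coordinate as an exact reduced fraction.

T(p) = (497/125, -454/125)

T1 rotate counter-clockwise with cos θ = 7/25, sin θ = -24/25: (5, -2) → (-13/25, -134/25)
T2 rotate counter-clockwise with cos θ = 3/5, sin θ = 4/5: (-13/25, -134/25) → (497/125, -454/125)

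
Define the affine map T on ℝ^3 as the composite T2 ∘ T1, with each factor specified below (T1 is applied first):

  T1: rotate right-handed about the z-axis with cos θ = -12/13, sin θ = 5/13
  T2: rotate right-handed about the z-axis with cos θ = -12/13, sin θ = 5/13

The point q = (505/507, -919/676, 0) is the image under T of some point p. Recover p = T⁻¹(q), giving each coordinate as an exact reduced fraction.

T1 = [-12/13 -5/13 0 0; 5/13 -12/13 0 0; 0 0 1 0; 0 0 0 1]
T2·T1 = [119/169 120/169 0 0; -120/169 119/169 0 0; 0 0 1 0; 0 0 0 1]
det M = 1; M⁻¹ = [119/169 -120/169 0 0; 120/169 119/169 0 0; 0 0 1 0; 0 0 0 1]
M⁻¹ · (505/507, -919/676, 0)ᵀ = (5/3, -1/4, 0)ᵀ

p = (5/3, -1/4, 0)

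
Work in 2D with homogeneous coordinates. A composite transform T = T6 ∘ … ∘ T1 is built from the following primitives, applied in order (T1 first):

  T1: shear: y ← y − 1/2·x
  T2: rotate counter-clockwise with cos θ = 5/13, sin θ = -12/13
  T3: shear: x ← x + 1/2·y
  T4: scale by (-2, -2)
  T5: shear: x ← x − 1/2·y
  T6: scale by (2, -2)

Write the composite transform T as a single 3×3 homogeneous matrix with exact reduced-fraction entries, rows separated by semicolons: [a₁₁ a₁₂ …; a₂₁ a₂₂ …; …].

T1 = [1 0 0; -1/2 1 0; 0 0 1]
T2·T1 = [-1/13 12/13 0; -29/26 5/13 0; 0 0 1]
T3·…·T1 = [-33/52 29/26 0; -29/26 5/13 0; 0 0 1]
T4·…·T1 = [33/26 -29/13 0; 29/13 -10/13 0; 0 0 1]
T5·…·T1 = [2/13 -24/13 0; 29/13 -10/13 0; 0 0 1]
T6·…·T1 = [4/13 -48/13 0; -58/13 20/13 0; 0 0 1]

T = [4/13 -48/13 0; -58/13 20/13 0; 0 0 1]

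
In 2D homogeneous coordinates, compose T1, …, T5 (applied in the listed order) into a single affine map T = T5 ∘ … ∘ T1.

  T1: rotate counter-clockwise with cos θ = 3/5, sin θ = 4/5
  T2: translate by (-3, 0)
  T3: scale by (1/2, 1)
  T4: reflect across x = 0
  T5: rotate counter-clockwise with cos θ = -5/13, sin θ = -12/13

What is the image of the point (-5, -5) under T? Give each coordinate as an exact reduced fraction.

T(p) = (-89/13, 23/13)

T1 rotate counter-clockwise with cos θ = 3/5, sin θ = 4/5: (-5, -5) → (1, -7)
T2 translate by (-3, 0): (1, -7) → (-2, -7)
T3 scale by (1/2, 1): (-2, -7) → (-1, -7)
T4 reflect across x = 0: (-1, -7) → (1, -7)
T5 rotate counter-clockwise with cos θ = -5/13, sin θ = -12/13: (1, -7) → (-89/13, 23/13)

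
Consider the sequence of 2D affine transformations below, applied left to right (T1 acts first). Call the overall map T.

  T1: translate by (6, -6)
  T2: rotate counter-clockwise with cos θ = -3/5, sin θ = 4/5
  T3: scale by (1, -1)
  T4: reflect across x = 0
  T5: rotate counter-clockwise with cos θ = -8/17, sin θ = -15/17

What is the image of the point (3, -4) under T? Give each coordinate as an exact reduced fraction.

T(p) = (-886/85, 723/85)

T1 translate by (6, -6): (3, -4) → (9, -10)
T2 rotate counter-clockwise with cos θ = -3/5, sin θ = 4/5: (9, -10) → (13/5, 66/5)
T3 scale by (1, -1): (13/5, 66/5) → (13/5, -66/5)
T4 reflect across x = 0: (13/5, -66/5) → (-13/5, -66/5)
T5 rotate counter-clockwise with cos θ = -8/17, sin θ = -15/17: (-13/5, -66/5) → (-886/85, 723/85)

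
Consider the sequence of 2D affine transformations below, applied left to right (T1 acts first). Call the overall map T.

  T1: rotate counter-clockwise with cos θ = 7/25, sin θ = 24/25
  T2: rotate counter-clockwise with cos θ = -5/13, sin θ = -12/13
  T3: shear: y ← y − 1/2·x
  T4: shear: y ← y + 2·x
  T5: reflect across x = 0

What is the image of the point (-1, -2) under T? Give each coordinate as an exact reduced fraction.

T(p) = (661/325, -199/50)

T1 rotate counter-clockwise with cos θ = 7/25, sin θ = 24/25: (-1, -2) → (41/25, -38/25)
T2 rotate counter-clockwise with cos θ = -5/13, sin θ = -12/13: (41/25, -38/25) → (-661/325, -302/325)
T3 shear: y ← y − 1/2·x: (-661/325, -302/325) → (-661/325, 57/650)
T4 shear: y ← y + 2·x: (-661/325, 57/650) → (-661/325, -199/50)
T5 reflect across x = 0: (-661/325, -199/50) → (661/325, -199/50)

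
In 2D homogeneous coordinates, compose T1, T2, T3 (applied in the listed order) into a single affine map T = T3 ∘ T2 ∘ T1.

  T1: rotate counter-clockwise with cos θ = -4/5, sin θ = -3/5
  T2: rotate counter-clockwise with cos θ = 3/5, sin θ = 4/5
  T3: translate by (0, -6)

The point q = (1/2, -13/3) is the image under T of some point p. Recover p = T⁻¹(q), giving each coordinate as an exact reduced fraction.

T1 = [-4/5 3/5 0; -3/5 -4/5 0; 0 0 1]
T2·T1 = [0 1 0; -1 0 0; 0 0 1]
T3·…·T1 = [0 1 0; -1 0 -6; 0 0 1]
det M = 1; M⁻¹ = [0 -1 -6; 1 0 0; 0 0 1]
M⁻¹ · (1/2, -13/3)ᵀ = (-5/3, 1/2)ᵀ

p = (-5/3, 1/2)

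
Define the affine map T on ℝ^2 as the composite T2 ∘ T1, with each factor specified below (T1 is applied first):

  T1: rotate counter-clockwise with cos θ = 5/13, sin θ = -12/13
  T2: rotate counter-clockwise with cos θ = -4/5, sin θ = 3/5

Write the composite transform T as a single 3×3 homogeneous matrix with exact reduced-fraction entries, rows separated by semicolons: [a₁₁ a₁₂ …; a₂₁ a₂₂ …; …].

T = [16/65 -63/65 0; 63/65 16/65 0; 0 0 1]

T1 = [5/13 12/13 0; -12/13 5/13 0; 0 0 1]
T2·T1 = [16/65 -63/65 0; 63/65 16/65 0; 0 0 1]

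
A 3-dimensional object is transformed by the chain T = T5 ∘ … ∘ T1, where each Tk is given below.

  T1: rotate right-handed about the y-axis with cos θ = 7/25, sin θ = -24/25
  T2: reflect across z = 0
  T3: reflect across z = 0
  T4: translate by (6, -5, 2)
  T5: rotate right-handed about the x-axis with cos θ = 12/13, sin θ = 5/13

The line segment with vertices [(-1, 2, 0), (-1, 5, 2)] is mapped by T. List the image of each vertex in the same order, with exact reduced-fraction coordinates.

T1 rotate right-handed about the y-axis with cos θ = 7/25, sin θ = -24/25: (-1, 2, 0) → (-7/25, 2, -24/25); (-1, 5, 2) → (-11/5, 5, -2/5)
T2 reflect across z = 0: (-7/25, 2, -24/25) → (-7/25, 2, 24/25); (-11/5, 5, -2/5) → (-11/5, 5, 2/5)
T3 reflect across z = 0: (-7/25, 2, 24/25) → (-7/25, 2, -24/25); (-11/5, 5, 2/5) → (-11/5, 5, -2/5)
T4 translate by (6, -5, 2): (-7/25, 2, -24/25) → (143/25, -3, 26/25); (-11/5, 5, -2/5) → (19/5, 0, 8/5)
T5 rotate right-handed about the x-axis with cos θ = 12/13, sin θ = 5/13: (143/25, -3, 26/25) → (143/25, -206/65, -63/325); (19/5, 0, 8/5) → (19/5, -8/13, 96/65)

image vertices: (143/25, -206/65, -63/325), (19/5, -8/13, 96/65)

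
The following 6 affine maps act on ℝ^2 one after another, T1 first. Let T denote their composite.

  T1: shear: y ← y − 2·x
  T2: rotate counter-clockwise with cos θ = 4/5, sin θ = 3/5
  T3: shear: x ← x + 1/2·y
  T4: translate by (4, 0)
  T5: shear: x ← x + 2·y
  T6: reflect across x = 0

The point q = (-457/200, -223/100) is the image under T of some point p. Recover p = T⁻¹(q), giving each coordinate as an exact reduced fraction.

p = (7/4, -3/5)

T1 = [1 0 0; -2 1 0; 0 0 1]
T2·T1 = [2 -3/5 0; -1 4/5 0; 0 0 1]
T3·…·T1 = [3/2 -1/5 0; -1 4/5 0; 0 0 1]
T4·…·T1 = [3/2 -1/5 4; -1 4/5 0; 0 0 1]
T5·…·T1 = [-1/2 7/5 4; -1 4/5 0; 0 0 1]
T6·…·T1 = [1/2 -7/5 -4; -1 4/5 0; 0 0 1]
det M = -1; M⁻¹ = [-4/5 -7/5 -16/5; -1 -1/2 -4; 0 0 1]
M⁻¹ · (-457/200, -223/100)ᵀ = (7/4, -3/5)ᵀ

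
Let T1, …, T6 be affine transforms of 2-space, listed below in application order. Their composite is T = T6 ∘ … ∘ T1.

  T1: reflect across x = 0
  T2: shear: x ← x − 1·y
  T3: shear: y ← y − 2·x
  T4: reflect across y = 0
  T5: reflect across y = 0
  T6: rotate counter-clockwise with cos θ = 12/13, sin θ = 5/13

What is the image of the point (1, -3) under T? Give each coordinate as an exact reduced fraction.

T1 reflect across x = 0: (1, -3) → (-1, -3)
T2 shear: x ← x − 1·y: (-1, -3) → (2, -3)
T3 shear: y ← y − 2·x: (2, -3) → (2, -7)
T4 reflect across y = 0: (2, -7) → (2, 7)
T5 reflect across y = 0: (2, 7) → (2, -7)
T6 rotate counter-clockwise with cos θ = 12/13, sin θ = 5/13: (2, -7) → (59/13, -74/13)

T(p) = (59/13, -74/13)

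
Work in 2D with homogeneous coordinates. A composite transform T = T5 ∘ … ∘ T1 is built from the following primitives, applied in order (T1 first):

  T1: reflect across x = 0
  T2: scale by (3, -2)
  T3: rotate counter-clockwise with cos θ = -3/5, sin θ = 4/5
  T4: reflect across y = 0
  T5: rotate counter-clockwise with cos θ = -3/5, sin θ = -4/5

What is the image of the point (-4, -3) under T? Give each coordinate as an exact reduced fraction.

T(p) = (12/5, 66/5)

T1 reflect across x = 0: (-4, -3) → (4, -3)
T2 scale by (3, -2): (4, -3) → (12, 6)
T3 rotate counter-clockwise with cos θ = -3/5, sin θ = 4/5: (12, 6) → (-12, 6)
T4 reflect across y = 0: (-12, 6) → (-12, -6)
T5 rotate counter-clockwise with cos θ = -3/5, sin θ = -4/5: (-12, -6) → (12/5, 66/5)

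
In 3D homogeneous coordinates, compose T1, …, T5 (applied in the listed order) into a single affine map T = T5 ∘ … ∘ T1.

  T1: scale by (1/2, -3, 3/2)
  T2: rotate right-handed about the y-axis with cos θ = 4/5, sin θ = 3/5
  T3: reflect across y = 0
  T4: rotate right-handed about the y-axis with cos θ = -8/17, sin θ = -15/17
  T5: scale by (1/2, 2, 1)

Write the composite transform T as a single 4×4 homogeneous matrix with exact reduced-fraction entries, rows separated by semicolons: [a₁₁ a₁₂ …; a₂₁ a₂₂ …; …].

T = [13/340 0 -63/85 0; 0 6 0 0; 42/85 0 39/170 0; 0 0 0 1]

T1 = [1/2 0 0 0; 0 -3 0 0; 0 0 3/2 0; 0 0 0 1]
T2·T1 = [2/5 0 9/10 0; 0 -3 0 0; -3/10 0 6/5 0; 0 0 0 1]
T3·…·T1 = [2/5 0 9/10 0; 0 3 0 0; -3/10 0 6/5 0; 0 0 0 1]
T4·…·T1 = [13/170 0 -126/85 0; 0 3 0 0; 42/85 0 39/170 0; 0 0 0 1]
T5·…·T1 = [13/340 0 -63/85 0; 0 6 0 0; 42/85 0 39/170 0; 0 0 0 1]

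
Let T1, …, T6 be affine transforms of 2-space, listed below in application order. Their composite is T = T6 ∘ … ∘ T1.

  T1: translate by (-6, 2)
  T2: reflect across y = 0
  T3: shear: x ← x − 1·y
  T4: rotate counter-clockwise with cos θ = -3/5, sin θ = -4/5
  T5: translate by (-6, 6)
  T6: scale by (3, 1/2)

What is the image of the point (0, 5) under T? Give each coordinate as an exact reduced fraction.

T(p) = (-183/5, 47/10)

T1 translate by (-6, 2): (0, 5) → (-6, 7)
T2 reflect across y = 0: (-6, 7) → (-6, -7)
T3 shear: x ← x − 1·y: (-6, -7) → (1, -7)
T4 rotate counter-clockwise with cos θ = -3/5, sin θ = -4/5: (1, -7) → (-31/5, 17/5)
T5 translate by (-6, 6): (-31/5, 17/5) → (-61/5, 47/5)
T6 scale by (3, 1/2): (-61/5, 47/5) → (-183/5, 47/10)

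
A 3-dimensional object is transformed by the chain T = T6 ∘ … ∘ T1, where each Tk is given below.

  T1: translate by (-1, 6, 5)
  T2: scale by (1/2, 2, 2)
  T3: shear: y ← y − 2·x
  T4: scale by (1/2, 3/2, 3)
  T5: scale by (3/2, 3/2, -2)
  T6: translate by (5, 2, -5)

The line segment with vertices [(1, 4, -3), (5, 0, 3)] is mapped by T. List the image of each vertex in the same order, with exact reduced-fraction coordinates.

image vertices: (5, 47, -29), (13/2, 20, -101)

T1 translate by (-1, 6, 5): (1, 4, -3) → (0, 10, 2); (5, 0, 3) → (4, 6, 8)
T2 scale by (1/2, 2, 2): (0, 10, 2) → (0, 20, 4); (4, 6, 8) → (2, 12, 16)
T3 shear: y ← y − 2·x: (0, 20, 4) → (0, 20, 4); (2, 12, 16) → (2, 8, 16)
T4 scale by (1/2, 3/2, 3): (0, 20, 4) → (0, 30, 12); (2, 8, 16) → (1, 12, 48)
T5 scale by (3/2, 3/2, -2): (0, 30, 12) → (0, 45, -24); (1, 12, 48) → (3/2, 18, -96)
T6 translate by (5, 2, -5): (0, 45, -24) → (5, 47, -29); (3/2, 18, -96) → (13/2, 20, -101)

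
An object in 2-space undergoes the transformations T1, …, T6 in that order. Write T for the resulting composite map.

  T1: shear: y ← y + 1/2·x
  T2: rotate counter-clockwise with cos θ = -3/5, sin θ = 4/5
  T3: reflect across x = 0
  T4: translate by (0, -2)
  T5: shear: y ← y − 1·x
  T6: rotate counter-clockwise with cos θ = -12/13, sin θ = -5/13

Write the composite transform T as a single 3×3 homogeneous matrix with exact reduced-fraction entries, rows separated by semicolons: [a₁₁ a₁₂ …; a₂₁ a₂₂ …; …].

T = [-29/26 -83/65 -10/13; 1/13 64/65 24/13; 0 0 1]

T1 = [1 0 0; 1/2 1 0; 0 0 1]
T2·T1 = [-1 -4/5 0; 1/2 -3/5 0; 0 0 1]
T3·…·T1 = [1 4/5 0; 1/2 -3/5 0; 0 0 1]
T4·…·T1 = [1 4/5 0; 1/2 -3/5 -2; 0 0 1]
T5·…·T1 = [1 4/5 0; -1/2 -7/5 -2; 0 0 1]
T6·…·T1 = [-29/26 -83/65 -10/13; 1/13 64/65 24/13; 0 0 1]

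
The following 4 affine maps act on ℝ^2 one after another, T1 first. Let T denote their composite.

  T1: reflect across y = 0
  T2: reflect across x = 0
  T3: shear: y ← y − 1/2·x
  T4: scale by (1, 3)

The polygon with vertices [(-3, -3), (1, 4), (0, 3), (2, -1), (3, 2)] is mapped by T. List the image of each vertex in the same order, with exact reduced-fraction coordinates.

T1 reflect across y = 0: (-3, -3) → (-3, 3); (1, 4) → (1, -4); (0, 3) → (0, -3); (2, -1) → (2, 1); (3, 2) → (3, -2)
T2 reflect across x = 0: (-3, 3) → (3, 3); (1, -4) → (-1, -4); (0, -3) → (0, -3); (2, 1) → (-2, 1); (3, -2) → (-3, -2)
T3 shear: y ← y − 1/2·x: (3, 3) → (3, 3/2); (-1, -4) → (-1, -7/2); (0, -3) → (0, -3); (-2, 1) → (-2, 2); (-3, -2) → (-3, -1/2)
T4 scale by (1, 3): (3, 3/2) → (3, 9/2); (-1, -7/2) → (-1, -21/2); (0, -3) → (0, -9); (-2, 2) → (-2, 6); (-3, -1/2) → (-3, -3/2)

image vertices: (3, 9/2), (-1, -21/2), (0, -9), (-2, 6), (-3, -3/2)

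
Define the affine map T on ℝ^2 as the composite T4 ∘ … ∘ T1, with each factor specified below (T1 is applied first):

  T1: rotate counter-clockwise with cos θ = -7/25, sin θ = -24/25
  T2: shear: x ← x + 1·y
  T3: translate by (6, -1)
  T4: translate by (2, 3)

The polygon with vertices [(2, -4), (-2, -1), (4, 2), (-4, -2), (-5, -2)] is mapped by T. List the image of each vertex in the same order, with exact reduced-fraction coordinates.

image vertices: (14/5, 6/5), (49/5, 21/5), (22/5, -12/5), (58/5, 32/5), (321/25, 184/25)

T1 rotate counter-clockwise with cos θ = -7/25, sin θ = -24/25: (2, -4) → (-22/5, -4/5); (-2, -1) → (-2/5, 11/5); (4, 2) → (4/5, -22/5); (-4, -2) → (-4/5, 22/5); (-5, -2) → (-13/25, 134/25)
T2 shear: x ← x + 1·y: (-22/5, -4/5) → (-26/5, -4/5); (-2/5, 11/5) → (9/5, 11/5); (4/5, -22/5) → (-18/5, -22/5); (-4/5, 22/5) → (18/5, 22/5); (-13/25, 134/25) → (121/25, 134/25)
T3 translate by (6, -1): (-26/5, -4/5) → (4/5, -9/5); (9/5, 11/5) → (39/5, 6/5); (-18/5, -22/5) → (12/5, -27/5); (18/5, 22/5) → (48/5, 17/5); (121/25, 134/25) → (271/25, 109/25)
T4 translate by (2, 3): (4/5, -9/5) → (14/5, 6/5); (39/5, 6/5) → (49/5, 21/5); (12/5, -27/5) → (22/5, -12/5); (48/5, 17/5) → (58/5, 32/5); (271/25, 109/25) → (321/25, 184/25)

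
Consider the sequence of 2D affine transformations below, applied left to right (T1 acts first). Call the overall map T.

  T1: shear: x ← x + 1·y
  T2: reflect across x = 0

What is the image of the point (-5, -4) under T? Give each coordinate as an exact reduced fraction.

T(p) = (9, -4)

T1 shear: x ← x + 1·y: (-5, -4) → (-9, -4)
T2 reflect across x = 0: (-9, -4) → (9, -4)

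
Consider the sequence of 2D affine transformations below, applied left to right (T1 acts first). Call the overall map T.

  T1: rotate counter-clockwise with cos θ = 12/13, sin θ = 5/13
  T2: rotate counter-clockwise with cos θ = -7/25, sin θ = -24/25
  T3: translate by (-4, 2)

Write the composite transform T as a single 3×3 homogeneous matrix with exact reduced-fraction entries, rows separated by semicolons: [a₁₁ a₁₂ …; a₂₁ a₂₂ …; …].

T1 = [12/13 -5/13 0; 5/13 12/13 0; 0 0 1]
T2·T1 = [36/325 323/325 0; -323/325 36/325 0; 0 0 1]
T3·…·T1 = [36/325 323/325 -4; -323/325 36/325 2; 0 0 1]

T = [36/325 323/325 -4; -323/325 36/325 2; 0 0 1]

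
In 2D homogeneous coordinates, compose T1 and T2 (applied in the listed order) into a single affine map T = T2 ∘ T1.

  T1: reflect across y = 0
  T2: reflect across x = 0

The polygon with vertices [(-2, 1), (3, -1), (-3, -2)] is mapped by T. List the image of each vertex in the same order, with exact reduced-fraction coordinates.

image vertices: (2, -1), (-3, 1), (3, 2)

T1 reflect across y = 0: (-2, 1) → (-2, -1); (3, -1) → (3, 1); (-3, -2) → (-3, 2)
T2 reflect across x = 0: (-2, -1) → (2, -1); (3, 1) → (-3, 1); (-3, 2) → (3, 2)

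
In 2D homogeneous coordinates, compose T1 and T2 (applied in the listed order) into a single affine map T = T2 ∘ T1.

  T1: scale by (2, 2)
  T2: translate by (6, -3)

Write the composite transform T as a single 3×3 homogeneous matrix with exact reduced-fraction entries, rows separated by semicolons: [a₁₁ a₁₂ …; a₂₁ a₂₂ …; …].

T1 = [2 0 0; 0 2 0; 0 0 1]
T2·T1 = [2 0 6; 0 2 -3; 0 0 1]

T = [2 0 6; 0 2 -3; 0 0 1]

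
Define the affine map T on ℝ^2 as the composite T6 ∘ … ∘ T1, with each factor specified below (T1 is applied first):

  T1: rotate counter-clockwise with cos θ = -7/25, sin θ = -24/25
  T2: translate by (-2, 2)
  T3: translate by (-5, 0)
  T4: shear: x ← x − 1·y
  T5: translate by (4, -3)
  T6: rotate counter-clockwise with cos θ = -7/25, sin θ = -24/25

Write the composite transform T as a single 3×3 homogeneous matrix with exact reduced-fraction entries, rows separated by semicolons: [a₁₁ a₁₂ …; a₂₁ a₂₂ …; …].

T1 = [-7/25 24/25 0; -24/25 -7/25 0; 0 0 1]
T2·T1 = [-7/25 24/25 -2; -24/25 -7/25 2; 0 0 1]
T3·…·T1 = [-7/25 24/25 -7; -24/25 -7/25 2; 0 0 1]
T4·…·T1 = [17/25 31/25 -9; -24/25 -7/25 2; 0 0 1]
T5·…·T1 = [17/25 31/25 -5; -24/25 -7/25 -1; 0 0 1]
T6·…·T1 = [-139/125 -77/125 11/25; -48/125 -139/125 127/25; 0 0 1]

T = [-139/125 -77/125 11/25; -48/125 -139/125 127/25; 0 0 1]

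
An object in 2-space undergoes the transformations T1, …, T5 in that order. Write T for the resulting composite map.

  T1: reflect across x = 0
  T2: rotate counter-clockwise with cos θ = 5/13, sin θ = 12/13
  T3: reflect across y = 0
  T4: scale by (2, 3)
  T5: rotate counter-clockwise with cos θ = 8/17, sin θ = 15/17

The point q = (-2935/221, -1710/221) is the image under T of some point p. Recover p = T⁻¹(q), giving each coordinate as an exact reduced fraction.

p = (5, 5)

T1 = [-1 0 0; 0 1 0; 0 0 1]
T2·T1 = [-5/13 -12/13 0; -12/13 5/13 0; 0 0 1]
T3·…·T1 = [-5/13 -12/13 0; 12/13 -5/13 0; 0 0 1]
T4·…·T1 = [-10/13 -24/13 0; 36/13 -15/13 0; 0 0 1]
T5·…·T1 = [-620/221 33/221 0; 138/221 -480/221 0; 0 0 1]
det M = 6; M⁻¹ = [-80/221 -11/442 0; -23/221 -310/663 0; 0 0 1]
M⁻¹ · (-2935/221, -1710/221)ᵀ = (5, 5)ᵀ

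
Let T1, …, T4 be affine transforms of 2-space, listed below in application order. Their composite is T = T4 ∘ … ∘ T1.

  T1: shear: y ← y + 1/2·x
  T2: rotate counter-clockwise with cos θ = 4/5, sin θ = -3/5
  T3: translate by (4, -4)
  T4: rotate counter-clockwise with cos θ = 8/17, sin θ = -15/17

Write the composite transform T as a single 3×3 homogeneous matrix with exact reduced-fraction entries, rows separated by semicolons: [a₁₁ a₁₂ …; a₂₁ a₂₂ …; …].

T = [29/85 84/85 -28/17; -181/170 -13/85 -92/17; 0 0 1]

T1 = [1 0 0; 1/2 1 0; 0 0 1]
T2·T1 = [11/10 3/5 0; -1/5 4/5 0; 0 0 1]
T3·…·T1 = [11/10 3/5 4; -1/5 4/5 -4; 0 0 1]
T4·…·T1 = [29/85 84/85 -28/17; -181/170 -13/85 -92/17; 0 0 1]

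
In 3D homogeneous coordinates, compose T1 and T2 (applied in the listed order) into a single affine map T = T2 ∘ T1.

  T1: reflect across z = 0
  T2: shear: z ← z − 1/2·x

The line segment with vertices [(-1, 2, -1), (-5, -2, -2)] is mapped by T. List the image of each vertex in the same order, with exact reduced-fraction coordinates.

T1 reflect across z = 0: (-1, 2, -1) → (-1, 2, 1); (-5, -2, -2) → (-5, -2, 2)
T2 shear: z ← z − 1/2·x: (-1, 2, 1) → (-1, 2, 3/2); (-5, -2, 2) → (-5, -2, 9/2)

image vertices: (-1, 2, 3/2), (-5, -2, 9/2)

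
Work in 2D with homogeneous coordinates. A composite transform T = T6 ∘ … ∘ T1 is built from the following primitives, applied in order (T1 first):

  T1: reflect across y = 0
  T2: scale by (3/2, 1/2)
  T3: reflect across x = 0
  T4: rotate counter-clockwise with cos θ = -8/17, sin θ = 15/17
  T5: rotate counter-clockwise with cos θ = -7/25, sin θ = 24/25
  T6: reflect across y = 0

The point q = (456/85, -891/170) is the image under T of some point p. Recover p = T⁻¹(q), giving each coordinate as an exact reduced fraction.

T1 = [1 0 0; 0 -1 0; 0 0 1]
T2·T1 = [3/2 0 0; 0 -1/2 0; 0 0 1]
T3·…·T1 = [-3/2 0 0; 0 -1/2 0; 0 0 1]
T4·…·T1 = [12/17 15/34 0; -45/34 4/17 0; 0 0 1]
T5·…·T1 = [456/425 -297/850 0; 891/850 152/425 0; 0 0 1]
T6·…·T1 = [456/425 -297/850 0; -891/850 -152/425 0; 0 0 1]
det M = -3/4; M⁻¹ = [608/1275 -198/425 0; -594/425 -608/425 0; 0 0 1]
M⁻¹ · (456/85, -891/170)ᵀ = (5, 0)ᵀ

p = (5, 0)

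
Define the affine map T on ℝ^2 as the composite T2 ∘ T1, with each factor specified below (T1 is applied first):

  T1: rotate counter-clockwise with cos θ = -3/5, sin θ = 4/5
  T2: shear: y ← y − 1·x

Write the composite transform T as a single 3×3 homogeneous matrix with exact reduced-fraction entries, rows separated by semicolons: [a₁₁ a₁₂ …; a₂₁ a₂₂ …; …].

T1 = [-3/5 -4/5 0; 4/5 -3/5 0; 0 0 1]
T2·T1 = [-3/5 -4/5 0; 7/5 1/5 0; 0 0 1]

T = [-3/5 -4/5 0; 7/5 1/5 0; 0 0 1]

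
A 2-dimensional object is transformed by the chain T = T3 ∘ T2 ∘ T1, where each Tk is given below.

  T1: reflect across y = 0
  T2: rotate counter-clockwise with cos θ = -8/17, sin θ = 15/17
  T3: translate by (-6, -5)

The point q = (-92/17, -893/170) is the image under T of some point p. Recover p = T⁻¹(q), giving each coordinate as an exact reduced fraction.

p = (-1/2, 2/5)

T1 = [1 0 0; 0 -1 0; 0 0 1]
T2·T1 = [-8/17 15/17 0; 15/17 8/17 0; 0 0 1]
T3·…·T1 = [-8/17 15/17 -6; 15/17 8/17 -5; 0 0 1]
det M = -1; M⁻¹ = [-8/17 15/17 27/17; 15/17 8/17 130/17; 0 0 1]
M⁻¹ · (-92/17, -893/170)ᵀ = (-1/2, 2/5)ᵀ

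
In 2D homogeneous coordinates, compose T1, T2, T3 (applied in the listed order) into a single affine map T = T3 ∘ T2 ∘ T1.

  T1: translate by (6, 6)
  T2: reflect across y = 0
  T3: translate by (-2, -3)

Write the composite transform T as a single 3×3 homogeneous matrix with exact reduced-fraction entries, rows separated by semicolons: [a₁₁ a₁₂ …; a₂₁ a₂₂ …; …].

T = [1 0 4; 0 -1 -9; 0 0 1]

T1 = [1 0 6; 0 1 6; 0 0 1]
T2·T1 = [1 0 6; 0 -1 -6; 0 0 1]
T3·…·T1 = [1 0 4; 0 -1 -9; 0 0 1]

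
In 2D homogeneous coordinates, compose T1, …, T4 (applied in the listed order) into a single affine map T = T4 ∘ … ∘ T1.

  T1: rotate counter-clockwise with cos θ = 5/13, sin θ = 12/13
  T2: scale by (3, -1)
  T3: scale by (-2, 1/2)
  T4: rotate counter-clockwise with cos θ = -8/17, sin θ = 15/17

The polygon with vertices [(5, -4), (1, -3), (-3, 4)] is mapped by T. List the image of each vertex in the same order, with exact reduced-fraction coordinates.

image vertices: (3804/221, -6410/221), (3891/442, -3702/221), (-3144/221, 5606/221)

T1 rotate counter-clockwise with cos θ = 5/13, sin θ = 12/13: (5, -4) → (73/13, 40/13); (1, -3) → (41/13, -3/13); (-3, 4) → (-63/13, -16/13)
T2 scale by (3, -1): (73/13, 40/13) → (219/13, -40/13); (41/13, -3/13) → (123/13, 3/13); (-63/13, -16/13) → (-189/13, 16/13)
T3 scale by (-2, 1/2): (219/13, -40/13) → (-438/13, -20/13); (123/13, 3/13) → (-246/13, 3/26); (-189/13, 16/13) → (378/13, 8/13)
T4 rotate counter-clockwise with cos θ = -8/17, sin θ = 15/17: (-438/13, -20/13) → (3804/221, -6410/221); (-246/13, 3/26) → (3891/442, -3702/221); (378/13, 8/13) → (-3144/221, 5606/221)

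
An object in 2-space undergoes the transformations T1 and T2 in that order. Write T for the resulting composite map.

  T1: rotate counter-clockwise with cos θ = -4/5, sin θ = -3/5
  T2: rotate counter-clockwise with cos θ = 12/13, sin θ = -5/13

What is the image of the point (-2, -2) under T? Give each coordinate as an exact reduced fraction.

T1 rotate counter-clockwise with cos θ = -4/5, sin θ = -3/5: (-2, -2) → (2/5, 14/5)
T2 rotate counter-clockwise with cos θ = 12/13, sin θ = -5/13: (2/5, 14/5) → (94/65, 158/65)

T(p) = (94/65, 158/65)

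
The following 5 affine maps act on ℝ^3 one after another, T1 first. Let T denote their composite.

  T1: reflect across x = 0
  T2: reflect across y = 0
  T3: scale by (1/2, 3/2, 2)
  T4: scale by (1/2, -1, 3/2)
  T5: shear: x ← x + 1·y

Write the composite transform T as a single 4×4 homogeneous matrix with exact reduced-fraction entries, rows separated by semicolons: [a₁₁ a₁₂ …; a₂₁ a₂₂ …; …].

T = [-1/4 3/2 0 0; 0 3/2 0 0; 0 0 3 0; 0 0 0 1]

T1 = [-1 0 0 0; 0 1 0 0; 0 0 1 0; 0 0 0 1]
T2·T1 = [-1 0 0 0; 0 -1 0 0; 0 0 1 0; 0 0 0 1]
T3·…·T1 = [-1/2 0 0 0; 0 -3/2 0 0; 0 0 2 0; 0 0 0 1]
T4·…·T1 = [-1/4 0 0 0; 0 3/2 0 0; 0 0 3 0; 0 0 0 1]
T5·…·T1 = [-1/4 3/2 0 0; 0 3/2 0 0; 0 0 3 0; 0 0 0 1]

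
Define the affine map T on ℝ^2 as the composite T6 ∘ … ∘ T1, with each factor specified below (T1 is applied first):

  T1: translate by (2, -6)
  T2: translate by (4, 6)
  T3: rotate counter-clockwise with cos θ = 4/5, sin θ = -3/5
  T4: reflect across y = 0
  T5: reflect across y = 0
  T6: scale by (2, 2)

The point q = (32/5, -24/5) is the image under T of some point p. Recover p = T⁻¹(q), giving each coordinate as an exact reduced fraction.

p = (-2, 0)

T1 = [1 0 2; 0 1 -6; 0 0 1]
T2·T1 = [1 0 6; 0 1 0; 0 0 1]
T3·…·T1 = [4/5 3/5 24/5; -3/5 4/5 -18/5; 0 0 1]
T4·…·T1 = [4/5 3/5 24/5; 3/5 -4/5 18/5; 0 0 1]
T5·…·T1 = [4/5 3/5 24/5; -3/5 4/5 -18/5; 0 0 1]
T6·…·T1 = [8/5 6/5 48/5; -6/5 8/5 -36/5; 0 0 1]
det M = 4; M⁻¹ = [2/5 -3/10 -6; 3/10 2/5 0; 0 0 1]
M⁻¹ · (32/5, -24/5)ᵀ = (-2, 0)ᵀ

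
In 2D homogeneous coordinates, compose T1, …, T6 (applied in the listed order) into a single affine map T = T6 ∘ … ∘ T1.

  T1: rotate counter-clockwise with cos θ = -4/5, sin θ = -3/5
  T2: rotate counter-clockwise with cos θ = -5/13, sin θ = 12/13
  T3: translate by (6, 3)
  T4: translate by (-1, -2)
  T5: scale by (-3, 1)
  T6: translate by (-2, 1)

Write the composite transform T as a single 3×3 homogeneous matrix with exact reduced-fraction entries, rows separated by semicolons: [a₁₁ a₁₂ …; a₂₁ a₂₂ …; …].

T1 = [-4/5 3/5 0; -3/5 -4/5 0; 0 0 1]
T2·T1 = [56/65 33/65 0; -33/65 56/65 0; 0 0 1]
T3·…·T1 = [56/65 33/65 6; -33/65 56/65 3; 0 0 1]
T4·…·T1 = [56/65 33/65 5; -33/65 56/65 1; 0 0 1]
T5·…·T1 = [-168/65 -99/65 -15; -33/65 56/65 1; 0 0 1]
T6·…·T1 = [-168/65 -99/65 -17; -33/65 56/65 2; 0 0 1]

T = [-168/65 -99/65 -17; -33/65 56/65 2; 0 0 1]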